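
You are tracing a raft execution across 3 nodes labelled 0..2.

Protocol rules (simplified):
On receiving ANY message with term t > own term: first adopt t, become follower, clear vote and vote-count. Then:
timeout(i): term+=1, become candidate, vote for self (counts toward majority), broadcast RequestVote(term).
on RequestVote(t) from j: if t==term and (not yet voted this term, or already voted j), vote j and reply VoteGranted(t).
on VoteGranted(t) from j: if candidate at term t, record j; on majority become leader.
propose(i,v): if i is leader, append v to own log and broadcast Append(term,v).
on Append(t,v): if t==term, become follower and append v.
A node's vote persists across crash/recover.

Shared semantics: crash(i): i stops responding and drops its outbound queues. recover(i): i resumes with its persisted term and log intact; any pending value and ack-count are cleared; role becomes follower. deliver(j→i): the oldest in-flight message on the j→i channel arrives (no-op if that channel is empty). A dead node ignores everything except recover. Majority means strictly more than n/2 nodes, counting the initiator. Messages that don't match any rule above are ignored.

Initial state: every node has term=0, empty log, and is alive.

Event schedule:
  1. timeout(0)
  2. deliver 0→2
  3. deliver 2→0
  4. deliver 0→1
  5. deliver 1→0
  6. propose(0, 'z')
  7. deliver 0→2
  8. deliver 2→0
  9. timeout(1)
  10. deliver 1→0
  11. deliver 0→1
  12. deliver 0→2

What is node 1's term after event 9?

step 1 timeout(0): 0={cand,t=1,log=-}
step 2 deliver 0→2: 2={foll,t=1,log=-}
step 3 deliver 2→0: 0={lead,t=1,log=-}
step 4 deliver 0→1: 1={foll,t=1,log=-}
step 5 deliver 1→0: —
step 6 propose(0,'z'): 0={lead,t=1,log=z}
step 7 deliver 0→2: 2={foll,t=1,log=z}
step 8 deliver 2→0: —
step 9 timeout(1): 1={cand,t=2,log=-}

2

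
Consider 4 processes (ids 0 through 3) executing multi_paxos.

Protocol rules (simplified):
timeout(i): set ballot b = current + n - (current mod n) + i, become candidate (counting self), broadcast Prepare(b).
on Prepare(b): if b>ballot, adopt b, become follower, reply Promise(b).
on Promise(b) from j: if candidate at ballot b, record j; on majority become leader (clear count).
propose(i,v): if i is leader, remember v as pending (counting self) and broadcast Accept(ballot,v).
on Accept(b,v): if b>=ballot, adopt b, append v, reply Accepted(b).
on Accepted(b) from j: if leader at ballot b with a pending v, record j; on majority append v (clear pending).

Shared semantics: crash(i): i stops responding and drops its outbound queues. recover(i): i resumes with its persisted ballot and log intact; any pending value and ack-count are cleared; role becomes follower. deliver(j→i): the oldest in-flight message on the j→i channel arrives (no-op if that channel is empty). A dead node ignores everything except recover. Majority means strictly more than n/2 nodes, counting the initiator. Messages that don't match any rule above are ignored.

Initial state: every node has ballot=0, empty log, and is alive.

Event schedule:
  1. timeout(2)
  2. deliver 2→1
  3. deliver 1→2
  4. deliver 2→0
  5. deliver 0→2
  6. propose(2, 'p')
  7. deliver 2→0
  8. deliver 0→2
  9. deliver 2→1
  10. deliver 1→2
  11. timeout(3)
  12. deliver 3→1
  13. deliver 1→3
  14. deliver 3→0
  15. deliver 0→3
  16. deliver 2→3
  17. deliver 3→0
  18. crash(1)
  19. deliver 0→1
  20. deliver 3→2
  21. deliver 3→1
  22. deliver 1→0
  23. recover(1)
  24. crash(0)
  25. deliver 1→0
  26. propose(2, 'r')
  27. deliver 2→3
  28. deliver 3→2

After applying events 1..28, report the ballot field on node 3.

after 1 — timeout(2): n2:cand/b6/[-]
after 2 — deliver 2→1: n1:foll/b6/[-]
after 3 — deliver 1→2: ·
after 4 — deliver 2→0: n0:foll/b6/[-]
after 5 — deliver 0→2: n2:lead/b6/[-]
after 6 — propose(2,'p'): ·
after 7 — deliver 2→0: n0:foll/b6/[p]
after 8 — deliver 0→2: ·
after 9 — deliver 2→1: n1:foll/b6/[p]
after 10 — deliver 1→2: n2:lead/b6/[p]
after 11 — timeout(3): n3:cand/b7/[-]
after 12 — deliver 3→1: n1:foll/b7/[p]
after 13 — deliver 1→3: ·
after 14 — deliver 3→0: n0:foll/b7/[p]
after 15 — deliver 0→3: n3:lead/b7/[-]
after 16 — deliver 2→3: ·
after 17 — deliver 3→0: ·
after 18 — crash(1): n1:✗foll/b7/[p]
after 19 — deliver 0→1: ·
after 20 — deliver 3→2: n2:foll/b7/[p]
after 21 — deliver 3→1: ·
after 22 — deliver 1→0: ·
after 23 — recover(1): n1:foll/b7/[p]
after 24 — crash(0): n0:✗foll/b7/[p]
after 25 — deliver 1→0: ·
after 26 — propose(2,'r'): ·
after 27 — deliver 2→3: ·
after 28 — deliver 3→2: ·

7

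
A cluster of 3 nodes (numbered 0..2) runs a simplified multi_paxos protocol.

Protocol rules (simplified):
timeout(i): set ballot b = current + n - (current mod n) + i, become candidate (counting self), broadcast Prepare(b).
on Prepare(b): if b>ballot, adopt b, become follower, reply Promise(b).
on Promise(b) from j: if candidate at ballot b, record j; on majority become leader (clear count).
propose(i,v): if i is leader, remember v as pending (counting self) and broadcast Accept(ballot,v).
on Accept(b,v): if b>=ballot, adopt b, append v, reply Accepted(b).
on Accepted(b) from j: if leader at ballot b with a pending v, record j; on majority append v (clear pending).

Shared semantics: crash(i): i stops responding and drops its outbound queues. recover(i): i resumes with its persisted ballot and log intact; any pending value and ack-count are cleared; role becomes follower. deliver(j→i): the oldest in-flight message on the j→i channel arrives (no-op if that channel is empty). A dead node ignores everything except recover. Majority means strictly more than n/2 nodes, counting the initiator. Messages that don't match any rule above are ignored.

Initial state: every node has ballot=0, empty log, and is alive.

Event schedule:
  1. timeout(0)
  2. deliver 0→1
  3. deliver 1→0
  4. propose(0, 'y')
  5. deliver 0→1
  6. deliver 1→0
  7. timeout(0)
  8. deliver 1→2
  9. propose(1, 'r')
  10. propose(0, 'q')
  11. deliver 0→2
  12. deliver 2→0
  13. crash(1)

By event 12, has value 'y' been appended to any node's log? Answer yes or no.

yes

step 1 timeout(0): 0={cand,b=3,log=-}
step 2 deliver 0→1: 1={foll,b=3,log=-}
step 3 deliver 1→0: 0={lead,b=3,log=-}
step 4 propose(0,'y'): —
step 5 deliver 0→1: 1={foll,b=3,log=y}
step 6 deliver 1→0: 0={lead,b=3,log=y}
step 7 timeout(0): 0={cand,b=6,log=y}
step 8 deliver 1→2: —
step 9 propose(1,'r'): —
step 10 propose(0,'q'): —
step 11 deliver 0→2: 2={foll,b=3,log=-}
step 12 deliver 2→0: —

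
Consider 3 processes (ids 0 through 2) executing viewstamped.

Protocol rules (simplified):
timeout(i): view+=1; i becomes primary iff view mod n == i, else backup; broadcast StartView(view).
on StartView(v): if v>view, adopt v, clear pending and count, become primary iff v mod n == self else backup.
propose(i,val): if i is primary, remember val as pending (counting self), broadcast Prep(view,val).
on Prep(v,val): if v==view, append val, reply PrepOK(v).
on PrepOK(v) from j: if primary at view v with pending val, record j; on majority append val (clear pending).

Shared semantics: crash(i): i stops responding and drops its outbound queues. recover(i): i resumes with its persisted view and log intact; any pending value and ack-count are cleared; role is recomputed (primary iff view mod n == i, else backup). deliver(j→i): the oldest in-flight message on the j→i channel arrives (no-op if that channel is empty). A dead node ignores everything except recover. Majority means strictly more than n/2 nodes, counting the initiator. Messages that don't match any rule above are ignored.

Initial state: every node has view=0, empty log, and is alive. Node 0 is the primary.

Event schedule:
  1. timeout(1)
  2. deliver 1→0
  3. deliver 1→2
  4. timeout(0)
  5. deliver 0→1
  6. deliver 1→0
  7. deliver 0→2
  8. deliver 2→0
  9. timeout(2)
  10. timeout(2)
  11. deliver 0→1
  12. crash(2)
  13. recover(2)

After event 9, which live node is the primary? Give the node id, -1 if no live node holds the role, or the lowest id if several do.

step 1 timeout(1): 1={prim,v=1,log=-}
step 2 deliver 1→0: 0={back,v=1,log=-}
step 3 deliver 1→2: 2={back,v=1,log=-}
step 4 timeout(0): 0={back,v=2,log=-}
step 5 deliver 0→1: 1={back,v=2,log=-}
step 6 deliver 1→0: —
step 7 deliver 0→2: 2={prim,v=2,log=-}
step 8 deliver 2→0: —
step 9 timeout(2): 2={back,v=3,log=-}

-1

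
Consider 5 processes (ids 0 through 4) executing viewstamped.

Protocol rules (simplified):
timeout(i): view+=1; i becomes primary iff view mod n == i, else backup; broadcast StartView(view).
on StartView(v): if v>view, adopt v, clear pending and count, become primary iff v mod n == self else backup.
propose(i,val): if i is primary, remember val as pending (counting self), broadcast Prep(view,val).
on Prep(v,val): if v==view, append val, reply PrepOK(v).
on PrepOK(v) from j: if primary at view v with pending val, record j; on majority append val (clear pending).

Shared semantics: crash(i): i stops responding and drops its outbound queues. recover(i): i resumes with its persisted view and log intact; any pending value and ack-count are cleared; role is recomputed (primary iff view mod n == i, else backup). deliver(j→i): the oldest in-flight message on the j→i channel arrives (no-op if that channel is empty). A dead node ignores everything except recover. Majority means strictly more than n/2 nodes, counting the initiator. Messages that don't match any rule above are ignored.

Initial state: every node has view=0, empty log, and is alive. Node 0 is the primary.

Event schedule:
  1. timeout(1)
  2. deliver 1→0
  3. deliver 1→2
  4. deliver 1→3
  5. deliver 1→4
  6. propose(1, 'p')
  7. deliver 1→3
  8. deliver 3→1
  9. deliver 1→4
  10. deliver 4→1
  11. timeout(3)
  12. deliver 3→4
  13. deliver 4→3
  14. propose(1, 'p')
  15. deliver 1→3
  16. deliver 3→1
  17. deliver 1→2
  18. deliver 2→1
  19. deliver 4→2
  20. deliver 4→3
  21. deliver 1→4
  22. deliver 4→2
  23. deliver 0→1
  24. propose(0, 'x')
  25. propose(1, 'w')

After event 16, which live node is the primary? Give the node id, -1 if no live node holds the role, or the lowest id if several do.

e1 timeout(1): 1[prim,v=1,-]
e2 deliver 1→0: 0[back,v=1,-]
e3 deliver 1→2: 2[back,v=1,-]
e4 deliver 1→3: 3[back,v=1,-]
e5 deliver 1→4: 4[back,v=1,-]
e6 propose(1,'p'): ·
e7 deliver 1→3: 3[back,v=1,p]
e8 deliver 3→1: ·
e9 deliver 1→4: 4[back,v=1,p]
e10 deliver 4→1: 1[prim,v=1,p]
e11 timeout(3): 3[back,v=2,p]
e12 deliver 3→4: 4[back,v=2,p]
e13 deliver 4→3: ·
e14 propose(1,'p'): ·
e15 deliver 1→3: ·
e16 deliver 3→1: 1[back,v=2,p]

-1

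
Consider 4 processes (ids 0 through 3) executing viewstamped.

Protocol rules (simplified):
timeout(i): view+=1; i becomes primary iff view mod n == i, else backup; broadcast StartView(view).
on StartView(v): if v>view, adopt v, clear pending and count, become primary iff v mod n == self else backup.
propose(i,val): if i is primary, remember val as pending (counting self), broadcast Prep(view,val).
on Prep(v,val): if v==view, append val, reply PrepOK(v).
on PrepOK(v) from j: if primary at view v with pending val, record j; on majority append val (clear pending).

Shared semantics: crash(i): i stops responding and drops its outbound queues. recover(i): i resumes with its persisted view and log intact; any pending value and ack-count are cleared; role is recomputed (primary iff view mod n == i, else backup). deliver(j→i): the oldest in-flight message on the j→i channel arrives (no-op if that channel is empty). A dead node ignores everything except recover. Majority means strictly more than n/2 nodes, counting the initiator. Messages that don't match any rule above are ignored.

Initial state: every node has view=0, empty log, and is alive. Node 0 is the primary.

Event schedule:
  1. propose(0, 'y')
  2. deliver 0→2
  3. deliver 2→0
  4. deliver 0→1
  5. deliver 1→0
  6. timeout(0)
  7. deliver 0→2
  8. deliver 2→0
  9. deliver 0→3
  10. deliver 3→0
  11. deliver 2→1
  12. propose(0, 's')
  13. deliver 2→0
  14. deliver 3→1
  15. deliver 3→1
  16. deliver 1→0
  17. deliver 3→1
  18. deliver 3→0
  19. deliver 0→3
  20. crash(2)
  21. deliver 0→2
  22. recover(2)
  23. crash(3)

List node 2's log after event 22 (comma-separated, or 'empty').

[1] propose(0,'y') → ∅
[2] deliver 0→2 → N2(back v0 [y])
[3] deliver 2→0 → ∅
[4] deliver 0→1 → N1(back v0 [y])
[5] deliver 1→0 → N0(prim v0 [y])
[6] timeout(0) → N0(back v1 [y])
[7] deliver 0→2 → N2(back v1 [y])
[8] deliver 2→0 → ∅
[9] deliver 0→3 → N3(back v0 [y])
[10] deliver 3→0 → ∅
[11] deliver 2→1 → ∅
[12] propose(0,'s') → ∅
[13] deliver 2→0 → ∅
[14] deliver 3→1 → ∅
[15] deliver 3→1 → ∅
[16] deliver 1→0 → ∅
[17] deliver 3→1 → ∅
[18] deliver 3→0 → ∅
[19] deliver 0→3 → N3(back v1 [y])
[20] crash(2) → N2(✗back v1 [y])
[21] deliver 0→2 → ∅
[22] recover(2) → N2(back v1 [y])

y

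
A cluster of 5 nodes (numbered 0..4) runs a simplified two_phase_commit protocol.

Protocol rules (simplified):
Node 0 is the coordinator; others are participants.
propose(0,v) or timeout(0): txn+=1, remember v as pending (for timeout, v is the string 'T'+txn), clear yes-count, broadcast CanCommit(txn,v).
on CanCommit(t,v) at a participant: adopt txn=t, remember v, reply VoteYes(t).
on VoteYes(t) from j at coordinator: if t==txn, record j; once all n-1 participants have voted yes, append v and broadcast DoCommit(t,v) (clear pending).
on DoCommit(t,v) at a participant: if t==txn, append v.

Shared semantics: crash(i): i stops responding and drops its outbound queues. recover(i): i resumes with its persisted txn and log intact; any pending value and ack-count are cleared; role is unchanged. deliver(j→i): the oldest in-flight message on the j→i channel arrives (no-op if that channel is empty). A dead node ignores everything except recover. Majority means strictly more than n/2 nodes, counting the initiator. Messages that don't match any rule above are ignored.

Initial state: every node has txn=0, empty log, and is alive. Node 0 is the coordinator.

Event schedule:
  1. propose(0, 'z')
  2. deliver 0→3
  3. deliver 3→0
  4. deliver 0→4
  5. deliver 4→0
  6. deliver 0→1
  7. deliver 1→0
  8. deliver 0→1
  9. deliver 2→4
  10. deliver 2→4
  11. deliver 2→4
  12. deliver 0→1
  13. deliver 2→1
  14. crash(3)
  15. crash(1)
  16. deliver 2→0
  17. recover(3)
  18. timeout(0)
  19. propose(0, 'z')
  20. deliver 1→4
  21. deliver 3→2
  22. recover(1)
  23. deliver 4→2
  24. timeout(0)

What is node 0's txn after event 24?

4

1. propose(0,'z'):  <0:coor t1 ->
2. deliver 0→3:  <3:part t1 ->
3. deliver 3→0:  nop
4. deliver 0→4:  <4:part t1 ->
5. deliver 4→0:  nop
6. deliver 0→1:  <1:part t1 ->
7. deliver 1→0:  nop
8. deliver 0→1:  nop
9. deliver 2→4:  nop
10. deliver 2→4:  nop
11. deliver 2→4:  nop
12. deliver 0→1:  nop
13. deliver 2→1:  nop
14. crash(3):  <3:✗part t1 ->
15. crash(1):  <1:✗part t1 ->
16. deliver 2→0:  nop
17. recover(3):  <3:part t1 ->
18. timeout(0):  <0:coor t2 ->
19. propose(0,'z'):  <0:coor t3 ->
20. deliver 1→4:  nop
21. deliver 3→2:  nop
22. recover(1):  <1:part t1 ->
23. deliver 4→2:  nop
24. timeout(0):  <0:coor t4 ->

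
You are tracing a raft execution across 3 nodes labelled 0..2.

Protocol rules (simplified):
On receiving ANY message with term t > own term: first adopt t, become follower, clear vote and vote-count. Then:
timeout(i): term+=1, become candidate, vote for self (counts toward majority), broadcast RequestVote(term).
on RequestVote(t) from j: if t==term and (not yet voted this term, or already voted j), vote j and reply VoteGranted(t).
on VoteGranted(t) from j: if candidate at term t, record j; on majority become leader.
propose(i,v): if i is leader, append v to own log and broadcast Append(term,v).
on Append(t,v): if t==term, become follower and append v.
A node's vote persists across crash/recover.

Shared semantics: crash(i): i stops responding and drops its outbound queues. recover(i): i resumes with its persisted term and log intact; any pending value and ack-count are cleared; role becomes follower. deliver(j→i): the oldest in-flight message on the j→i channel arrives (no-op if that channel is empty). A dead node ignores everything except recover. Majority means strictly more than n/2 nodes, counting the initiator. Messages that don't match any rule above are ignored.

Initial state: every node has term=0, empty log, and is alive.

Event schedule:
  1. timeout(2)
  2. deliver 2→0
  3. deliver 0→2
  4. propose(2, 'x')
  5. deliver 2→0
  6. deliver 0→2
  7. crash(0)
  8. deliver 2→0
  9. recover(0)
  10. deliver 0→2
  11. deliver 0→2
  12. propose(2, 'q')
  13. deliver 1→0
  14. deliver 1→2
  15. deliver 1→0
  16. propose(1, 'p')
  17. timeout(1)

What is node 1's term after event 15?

e1 timeout(2): 2[cand,t=1,-]
e2 deliver 2→0: 0[foll,t=1,-]
e3 deliver 0→2: 2[lead,t=1,-]
e4 propose(2,'x'): 2[lead,t=1,x]
e5 deliver 2→0: 0[foll,t=1,x]
e6 deliver 0→2: ·
e7 crash(0): 0[✗foll,t=1,x]
e8 deliver 2→0: ·
e9 recover(0): 0[foll,t=1,x]
e10 deliver 0→2: ·
e11 deliver 0→2: ·
e12 propose(2,'q'): 2[lead,t=1,x,q]
e13 deliver 1→0: ·
e14 deliver 1→2: ·
e15 deliver 1→0: ·

0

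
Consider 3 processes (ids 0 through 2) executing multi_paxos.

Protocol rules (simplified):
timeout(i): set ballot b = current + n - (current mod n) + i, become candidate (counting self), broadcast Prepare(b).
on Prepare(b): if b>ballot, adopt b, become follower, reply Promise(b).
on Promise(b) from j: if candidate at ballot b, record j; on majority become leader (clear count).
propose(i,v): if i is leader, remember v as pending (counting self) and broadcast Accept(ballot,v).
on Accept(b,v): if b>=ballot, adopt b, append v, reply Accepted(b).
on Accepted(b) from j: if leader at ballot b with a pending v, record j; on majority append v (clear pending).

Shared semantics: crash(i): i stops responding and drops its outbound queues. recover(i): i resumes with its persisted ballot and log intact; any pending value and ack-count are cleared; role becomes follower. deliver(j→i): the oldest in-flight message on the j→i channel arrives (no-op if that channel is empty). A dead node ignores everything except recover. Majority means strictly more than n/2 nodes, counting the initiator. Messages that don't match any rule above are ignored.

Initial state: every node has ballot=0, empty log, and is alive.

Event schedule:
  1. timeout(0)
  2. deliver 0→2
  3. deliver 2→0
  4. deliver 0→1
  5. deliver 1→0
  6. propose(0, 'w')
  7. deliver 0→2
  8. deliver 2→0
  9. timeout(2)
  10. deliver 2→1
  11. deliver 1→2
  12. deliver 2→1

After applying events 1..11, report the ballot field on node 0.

3

[1] timeout(0) → N0(cand b3 [-])
[2] deliver 0→2 → N2(foll b3 [-])
[3] deliver 2→0 → N0(lead b3 [-])
[4] deliver 0→1 → N1(foll b3 [-])
[5] deliver 1→0 → ∅
[6] propose(0,'w') → ∅
[7] deliver 0→2 → N2(foll b3 [w])
[8] deliver 2→0 → N0(lead b3 [w])
[9] timeout(2) → N2(cand b8 [w])
[10] deliver 2→1 → N1(foll b8 [-])
[11] deliver 1→2 → N2(lead b8 [w])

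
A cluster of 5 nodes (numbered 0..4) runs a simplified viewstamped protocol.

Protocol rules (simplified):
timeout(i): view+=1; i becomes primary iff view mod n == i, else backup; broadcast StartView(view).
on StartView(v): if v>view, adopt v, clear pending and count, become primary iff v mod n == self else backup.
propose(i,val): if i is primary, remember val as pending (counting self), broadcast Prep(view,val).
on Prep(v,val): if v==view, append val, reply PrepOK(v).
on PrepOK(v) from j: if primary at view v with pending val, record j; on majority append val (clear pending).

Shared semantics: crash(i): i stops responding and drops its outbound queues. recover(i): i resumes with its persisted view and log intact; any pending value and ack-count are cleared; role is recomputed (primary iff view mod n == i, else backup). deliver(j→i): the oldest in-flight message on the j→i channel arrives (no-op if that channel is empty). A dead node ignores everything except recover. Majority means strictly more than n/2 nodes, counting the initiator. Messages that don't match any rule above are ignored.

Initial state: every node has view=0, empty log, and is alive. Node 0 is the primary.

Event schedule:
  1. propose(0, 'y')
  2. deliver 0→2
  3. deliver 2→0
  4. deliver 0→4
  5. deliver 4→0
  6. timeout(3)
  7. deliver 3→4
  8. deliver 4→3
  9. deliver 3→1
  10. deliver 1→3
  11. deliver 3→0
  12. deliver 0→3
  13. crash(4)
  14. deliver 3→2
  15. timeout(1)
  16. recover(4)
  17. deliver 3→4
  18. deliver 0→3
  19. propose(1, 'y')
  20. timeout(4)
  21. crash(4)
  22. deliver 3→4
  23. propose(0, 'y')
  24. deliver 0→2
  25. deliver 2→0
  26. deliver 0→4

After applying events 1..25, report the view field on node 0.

1

1. propose(0,'y'):  nop
2. deliver 0→2:  <2:back v0 y>
3. deliver 2→0:  nop
4. deliver 0→4:  <4:back v0 y>
5. deliver 4→0:  <0:prim v0 y>
6. timeout(3):  <3:back v1 ->
7. deliver 3→4:  <4:back v1 y>
8. deliver 4→3:  nop
9. deliver 3→1:  <1:prim v1 ->
10. deliver 1→3:  nop
11. deliver 3→0:  <0:back v1 y>
12. deliver 0→3:  nop
13. crash(4):  <4:✗back v1 y>
14. deliver 3→2:  <2:back v1 y>
15. timeout(1):  <1:back v2 ->
16. recover(4):  <4:back v1 y>
17. deliver 3→4:  nop
18. deliver 0→3:  nop
19. propose(1,'y'):  nop
20. timeout(4):  <4:back v2 y>
21. crash(4):  <4:✗back v2 y>
22. deliver 3→4:  nop
23. propose(0,'y'):  nop
24. deliver 0→2:  nop
25. deliver 2→0:  nop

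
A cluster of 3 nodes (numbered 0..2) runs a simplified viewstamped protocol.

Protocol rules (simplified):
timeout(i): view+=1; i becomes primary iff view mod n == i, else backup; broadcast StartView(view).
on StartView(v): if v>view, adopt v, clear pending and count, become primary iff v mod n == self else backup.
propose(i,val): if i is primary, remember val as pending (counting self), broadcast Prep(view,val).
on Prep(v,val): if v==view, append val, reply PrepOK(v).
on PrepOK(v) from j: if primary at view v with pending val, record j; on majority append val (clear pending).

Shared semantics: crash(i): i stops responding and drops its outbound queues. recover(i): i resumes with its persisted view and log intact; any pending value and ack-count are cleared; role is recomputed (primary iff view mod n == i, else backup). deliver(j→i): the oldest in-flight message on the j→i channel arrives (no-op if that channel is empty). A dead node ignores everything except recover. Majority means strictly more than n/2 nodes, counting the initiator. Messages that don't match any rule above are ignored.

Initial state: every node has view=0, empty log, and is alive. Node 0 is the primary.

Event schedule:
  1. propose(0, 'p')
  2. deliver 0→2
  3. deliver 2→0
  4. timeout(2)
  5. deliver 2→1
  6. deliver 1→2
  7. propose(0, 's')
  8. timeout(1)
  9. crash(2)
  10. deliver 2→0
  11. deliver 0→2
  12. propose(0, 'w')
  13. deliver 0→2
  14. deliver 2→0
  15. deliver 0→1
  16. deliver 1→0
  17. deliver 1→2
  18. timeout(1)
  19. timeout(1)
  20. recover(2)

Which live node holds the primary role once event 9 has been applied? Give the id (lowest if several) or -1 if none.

after 1 — propose(0,'p'): ·
after 2 — deliver 0→2: n2:back/v0/[p]
after 3 — deliver 2→0: n0:prim/v0/[p]
after 4 — timeout(2): n2:back/v1/[p]
after 5 — deliver 2→1: n1:prim/v1/[-]
after 6 — deliver 1→2: ·
after 7 — propose(0,'s'): ·
after 8 — timeout(1): n1:back/v2/[-]
after 9 — crash(2): n2:✗back/v1/[p]

0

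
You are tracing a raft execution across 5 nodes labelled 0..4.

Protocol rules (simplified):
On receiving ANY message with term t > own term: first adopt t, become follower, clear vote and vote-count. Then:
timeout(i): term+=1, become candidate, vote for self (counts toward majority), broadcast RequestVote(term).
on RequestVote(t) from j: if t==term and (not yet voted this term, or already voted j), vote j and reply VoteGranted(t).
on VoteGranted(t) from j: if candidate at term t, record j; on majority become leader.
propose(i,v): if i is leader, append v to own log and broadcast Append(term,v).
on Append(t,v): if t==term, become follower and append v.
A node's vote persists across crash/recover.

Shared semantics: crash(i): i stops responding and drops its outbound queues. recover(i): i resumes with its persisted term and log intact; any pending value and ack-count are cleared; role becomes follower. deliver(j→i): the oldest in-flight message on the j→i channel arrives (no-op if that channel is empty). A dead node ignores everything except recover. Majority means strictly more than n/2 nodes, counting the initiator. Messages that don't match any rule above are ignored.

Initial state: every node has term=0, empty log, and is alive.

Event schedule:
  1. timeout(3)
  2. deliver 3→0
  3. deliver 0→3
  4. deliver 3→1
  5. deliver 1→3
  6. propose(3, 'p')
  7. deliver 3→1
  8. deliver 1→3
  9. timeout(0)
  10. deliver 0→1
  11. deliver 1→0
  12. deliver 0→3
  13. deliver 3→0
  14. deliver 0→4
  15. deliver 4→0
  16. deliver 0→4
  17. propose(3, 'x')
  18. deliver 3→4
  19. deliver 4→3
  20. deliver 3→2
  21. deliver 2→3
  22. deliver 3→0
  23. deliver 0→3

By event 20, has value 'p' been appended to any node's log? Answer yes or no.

e1 timeout(3): 3[cand,t=1,-]
e2 deliver 3→0: 0[foll,t=1,-]
e3 deliver 0→3: ·
e4 deliver 3→1: 1[foll,t=1,-]
e5 deliver 1→3: 3[lead,t=1,-]
e6 propose(3,'p'): 3[lead,t=1,p]
e7 deliver 3→1: 1[foll,t=1,p]
e8 deliver 1→3: ·
e9 timeout(0): 0[cand,t=2,-]
e10 deliver 0→1: 1[foll,t=2,p]
e11 deliver 1→0: ·
e12 deliver 0→3: 3[foll,t=2,p]
e13 deliver 3→0: ·
e14 deliver 0→4: 4[foll,t=2,-]
e15 deliver 4→0: 0[lead,t=2,-]
e16 deliver 0→4: ·
e17 propose(3,'x'): ·
e18 deliver 3→4: ·
e19 deliver 4→3: ·
e20 deliver 3→2: 2[foll,t=1,-]

yes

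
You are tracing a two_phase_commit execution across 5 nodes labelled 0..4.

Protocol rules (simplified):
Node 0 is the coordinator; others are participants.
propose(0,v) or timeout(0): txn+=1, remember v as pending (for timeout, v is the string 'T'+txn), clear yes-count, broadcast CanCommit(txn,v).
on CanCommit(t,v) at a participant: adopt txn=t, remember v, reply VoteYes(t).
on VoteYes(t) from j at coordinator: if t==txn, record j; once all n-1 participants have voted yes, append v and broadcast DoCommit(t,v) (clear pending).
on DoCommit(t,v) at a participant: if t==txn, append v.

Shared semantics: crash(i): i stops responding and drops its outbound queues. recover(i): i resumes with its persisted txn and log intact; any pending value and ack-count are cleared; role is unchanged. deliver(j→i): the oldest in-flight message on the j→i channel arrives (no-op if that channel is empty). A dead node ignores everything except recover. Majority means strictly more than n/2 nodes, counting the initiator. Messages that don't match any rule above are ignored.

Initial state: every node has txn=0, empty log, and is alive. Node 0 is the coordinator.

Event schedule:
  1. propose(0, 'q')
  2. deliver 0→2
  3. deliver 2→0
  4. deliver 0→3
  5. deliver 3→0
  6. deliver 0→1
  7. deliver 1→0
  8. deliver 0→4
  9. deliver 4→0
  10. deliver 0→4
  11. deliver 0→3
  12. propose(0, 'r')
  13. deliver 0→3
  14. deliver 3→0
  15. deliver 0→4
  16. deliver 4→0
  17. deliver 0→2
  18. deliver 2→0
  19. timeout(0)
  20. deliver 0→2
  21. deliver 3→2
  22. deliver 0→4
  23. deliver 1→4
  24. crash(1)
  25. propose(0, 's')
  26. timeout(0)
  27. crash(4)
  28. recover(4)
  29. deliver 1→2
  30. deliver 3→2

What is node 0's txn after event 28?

5

1. propose(0,'q'):  <0:coor t1 ->
2. deliver 0→2:  <2:part t1 ->
3. deliver 2→0:  nop
4. deliver 0→3:  <3:part t1 ->
5. deliver 3→0:  nop
6. deliver 0→1:  <1:part t1 ->
7. deliver 1→0:  nop
8. deliver 0→4:  <4:part t1 ->
9. deliver 4→0:  <0:coor t1 q>
10. deliver 0→4:  <4:part t1 q>
11. deliver 0→3:  <3:part t1 q>
12. propose(0,'r'):  <0:coor t2 q>
13. deliver 0→3:  <3:part t2 q>
14. deliver 3→0:  nop
15. deliver 0→4:  <4:part t2 q>
16. deliver 4→0:  nop
17. deliver 0→2:  <2:part t1 q>
18. deliver 2→0:  nop
19. timeout(0):  <0:coor t3 q>
20. deliver 0→2:  <2:part t2 q>
21. deliver 3→2:  nop
22. deliver 0→4:  <4:part t3 q>
23. deliver 1→4:  nop
24. crash(1):  <1:✗part t1 ->
25. propose(0,'s'):  <0:coor t4 q>
26. timeout(0):  <0:coor t5 q>
27. crash(4):  <4:✗part t3 q>
28. recover(4):  <4:part t3 q>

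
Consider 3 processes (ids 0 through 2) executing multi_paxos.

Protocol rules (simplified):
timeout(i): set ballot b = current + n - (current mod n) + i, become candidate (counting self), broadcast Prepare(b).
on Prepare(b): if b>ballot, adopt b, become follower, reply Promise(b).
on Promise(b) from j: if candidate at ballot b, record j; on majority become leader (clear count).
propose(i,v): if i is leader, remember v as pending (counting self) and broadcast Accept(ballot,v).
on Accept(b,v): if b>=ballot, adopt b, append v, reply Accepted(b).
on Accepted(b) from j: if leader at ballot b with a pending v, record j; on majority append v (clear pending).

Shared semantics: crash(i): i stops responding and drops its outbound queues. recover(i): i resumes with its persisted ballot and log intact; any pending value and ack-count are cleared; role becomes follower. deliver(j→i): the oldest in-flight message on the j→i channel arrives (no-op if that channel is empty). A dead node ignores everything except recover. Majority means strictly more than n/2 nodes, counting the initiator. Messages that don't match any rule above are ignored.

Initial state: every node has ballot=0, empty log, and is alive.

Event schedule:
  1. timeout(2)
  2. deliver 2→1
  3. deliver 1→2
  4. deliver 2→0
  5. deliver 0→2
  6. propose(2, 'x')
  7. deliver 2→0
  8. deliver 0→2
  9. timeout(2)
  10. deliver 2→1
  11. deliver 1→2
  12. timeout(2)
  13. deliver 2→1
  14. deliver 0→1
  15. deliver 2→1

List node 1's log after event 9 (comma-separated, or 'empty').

step 1 timeout(2): 2={cand,b=5,log=-}
step 2 deliver 2→1: 1={foll,b=5,log=-}
step 3 deliver 1→2: 2={lead,b=5,log=-}
step 4 deliver 2→0: 0={foll,b=5,log=-}
step 5 deliver 0→2: —
step 6 propose(2,'x'): —
step 7 deliver 2→0: 0={foll,b=5,log=x}
step 8 deliver 0→2: 2={lead,b=5,log=x}
step 9 timeout(2): 2={cand,b=8,log=x}

empty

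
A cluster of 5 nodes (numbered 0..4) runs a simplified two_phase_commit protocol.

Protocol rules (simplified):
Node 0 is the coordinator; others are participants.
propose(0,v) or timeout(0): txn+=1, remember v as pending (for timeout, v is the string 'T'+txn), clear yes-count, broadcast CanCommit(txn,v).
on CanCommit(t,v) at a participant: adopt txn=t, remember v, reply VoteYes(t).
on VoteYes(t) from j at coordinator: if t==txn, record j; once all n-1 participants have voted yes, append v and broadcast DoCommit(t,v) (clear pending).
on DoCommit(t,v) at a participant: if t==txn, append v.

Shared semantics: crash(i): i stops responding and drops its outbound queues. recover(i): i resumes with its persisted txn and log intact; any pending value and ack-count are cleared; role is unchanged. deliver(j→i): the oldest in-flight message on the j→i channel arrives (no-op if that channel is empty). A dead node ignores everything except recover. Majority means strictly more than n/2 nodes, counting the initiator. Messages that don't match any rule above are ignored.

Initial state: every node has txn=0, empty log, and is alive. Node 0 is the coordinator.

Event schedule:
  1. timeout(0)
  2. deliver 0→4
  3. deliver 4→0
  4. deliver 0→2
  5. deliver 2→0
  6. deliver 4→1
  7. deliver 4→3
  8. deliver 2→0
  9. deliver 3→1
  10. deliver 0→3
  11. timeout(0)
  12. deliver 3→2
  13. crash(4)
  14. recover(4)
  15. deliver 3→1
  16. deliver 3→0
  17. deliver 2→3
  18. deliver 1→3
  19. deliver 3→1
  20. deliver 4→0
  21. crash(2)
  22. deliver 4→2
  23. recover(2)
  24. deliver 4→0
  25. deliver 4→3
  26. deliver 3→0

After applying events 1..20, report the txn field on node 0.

2

step 1 timeout(0): 0={coor,t=1,log=-}
step 2 deliver 0→4: 4={part,t=1,log=-}
step 3 deliver 4→0: —
step 4 deliver 0→2: 2={part,t=1,log=-}
step 5 deliver 2→0: —
step 6 deliver 4→1: —
step 7 deliver 4→3: —
step 8 deliver 2→0: —
step 9 deliver 3→1: —
step 10 deliver 0→3: 3={part,t=1,log=-}
step 11 timeout(0): 0={coor,t=2,log=-}
step 12 deliver 3→2: —
step 13 crash(4): 4={✗part,t=1,log=-}
step 14 recover(4): 4={part,t=1,log=-}
step 15 deliver 3→1: —
step 16 deliver 3→0: —
step 17 deliver 2→3: —
step 18 deliver 1→3: —
step 19 deliver 3→1: —
step 20 deliver 4→0: —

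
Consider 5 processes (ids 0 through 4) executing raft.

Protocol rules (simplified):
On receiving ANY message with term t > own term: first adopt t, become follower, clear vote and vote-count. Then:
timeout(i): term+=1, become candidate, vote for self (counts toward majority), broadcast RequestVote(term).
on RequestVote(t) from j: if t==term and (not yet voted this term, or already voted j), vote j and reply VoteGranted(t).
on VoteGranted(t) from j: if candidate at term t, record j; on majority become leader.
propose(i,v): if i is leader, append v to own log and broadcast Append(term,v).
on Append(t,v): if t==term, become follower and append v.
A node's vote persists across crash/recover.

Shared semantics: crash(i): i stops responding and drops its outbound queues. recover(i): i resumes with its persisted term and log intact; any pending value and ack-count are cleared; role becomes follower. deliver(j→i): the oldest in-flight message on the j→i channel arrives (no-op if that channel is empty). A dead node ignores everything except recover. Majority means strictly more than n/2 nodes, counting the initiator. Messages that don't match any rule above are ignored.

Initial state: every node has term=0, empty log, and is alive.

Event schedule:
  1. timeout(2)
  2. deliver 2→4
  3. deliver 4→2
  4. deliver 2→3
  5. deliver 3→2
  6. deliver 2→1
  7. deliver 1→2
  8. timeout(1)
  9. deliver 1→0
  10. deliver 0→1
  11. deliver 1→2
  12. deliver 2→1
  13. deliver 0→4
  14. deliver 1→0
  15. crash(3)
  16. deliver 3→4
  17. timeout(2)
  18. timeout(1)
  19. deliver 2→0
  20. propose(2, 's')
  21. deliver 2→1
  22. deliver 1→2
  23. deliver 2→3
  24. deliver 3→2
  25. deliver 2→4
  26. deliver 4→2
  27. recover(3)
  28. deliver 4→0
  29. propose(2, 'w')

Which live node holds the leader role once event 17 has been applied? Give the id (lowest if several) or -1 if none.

1

[1] timeout(2) → N2(cand t1 [-])
[2] deliver 2→4 → N4(foll t1 [-])
[3] deliver 4→2 → ∅
[4] deliver 2→3 → N3(foll t1 [-])
[5] deliver 3→2 → N2(lead t1 [-])
[6] deliver 2→1 → N1(foll t1 [-])
[7] deliver 1→2 → ∅
[8] timeout(1) → N1(cand t2 [-])
[9] deliver 1→0 → N0(foll t2 [-])
[10] deliver 0→1 → ∅
[11] deliver 1→2 → N2(foll t2 [-])
[12] deliver 2→1 → N1(lead t2 [-])
[13] deliver 0→4 → ∅
[14] deliver 1→0 → ∅
[15] crash(3) → N3(✗foll t1 [-])
[16] deliver 3→4 → ∅
[17] timeout(2) → N2(cand t3 [-])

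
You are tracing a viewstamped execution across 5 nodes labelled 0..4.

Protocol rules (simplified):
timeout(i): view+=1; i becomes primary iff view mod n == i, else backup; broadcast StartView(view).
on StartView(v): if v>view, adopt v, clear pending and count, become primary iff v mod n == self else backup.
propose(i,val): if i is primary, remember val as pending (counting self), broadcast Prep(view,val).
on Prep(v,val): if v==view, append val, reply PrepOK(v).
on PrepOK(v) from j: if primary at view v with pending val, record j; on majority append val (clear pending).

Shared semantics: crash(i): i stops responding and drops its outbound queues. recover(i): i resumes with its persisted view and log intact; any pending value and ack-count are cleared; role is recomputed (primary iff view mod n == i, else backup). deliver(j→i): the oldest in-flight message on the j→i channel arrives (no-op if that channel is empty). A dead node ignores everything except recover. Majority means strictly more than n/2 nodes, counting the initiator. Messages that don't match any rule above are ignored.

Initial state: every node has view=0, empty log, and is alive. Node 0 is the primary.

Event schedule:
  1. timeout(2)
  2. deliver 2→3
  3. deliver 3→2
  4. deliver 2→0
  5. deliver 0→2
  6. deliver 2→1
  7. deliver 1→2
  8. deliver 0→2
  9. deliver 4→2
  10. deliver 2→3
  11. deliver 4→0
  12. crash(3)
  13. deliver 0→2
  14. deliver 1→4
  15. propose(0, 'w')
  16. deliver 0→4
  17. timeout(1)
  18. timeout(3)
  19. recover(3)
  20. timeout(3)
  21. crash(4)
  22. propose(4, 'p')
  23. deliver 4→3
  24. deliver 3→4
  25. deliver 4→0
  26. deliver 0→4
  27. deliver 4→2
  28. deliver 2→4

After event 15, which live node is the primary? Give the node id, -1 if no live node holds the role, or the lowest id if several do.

1

[1] timeout(2) → N2(back v1 [-])
[2] deliver 2→3 → N3(back v1 [-])
[3] deliver 3→2 → ∅
[4] deliver 2→0 → N0(back v1 [-])
[5] deliver 0→2 → ∅
[6] deliver 2→1 → N1(prim v1 [-])
[7] deliver 1→2 → ∅
[8] deliver 0→2 → ∅
[9] deliver 4→2 → ∅
[10] deliver 2→3 → ∅
[11] deliver 4→0 → ∅
[12] crash(3) → N3(✗back v1 [-])
[13] deliver 0→2 → ∅
[14] deliver 1→4 → ∅
[15] propose(0,'w') → ∅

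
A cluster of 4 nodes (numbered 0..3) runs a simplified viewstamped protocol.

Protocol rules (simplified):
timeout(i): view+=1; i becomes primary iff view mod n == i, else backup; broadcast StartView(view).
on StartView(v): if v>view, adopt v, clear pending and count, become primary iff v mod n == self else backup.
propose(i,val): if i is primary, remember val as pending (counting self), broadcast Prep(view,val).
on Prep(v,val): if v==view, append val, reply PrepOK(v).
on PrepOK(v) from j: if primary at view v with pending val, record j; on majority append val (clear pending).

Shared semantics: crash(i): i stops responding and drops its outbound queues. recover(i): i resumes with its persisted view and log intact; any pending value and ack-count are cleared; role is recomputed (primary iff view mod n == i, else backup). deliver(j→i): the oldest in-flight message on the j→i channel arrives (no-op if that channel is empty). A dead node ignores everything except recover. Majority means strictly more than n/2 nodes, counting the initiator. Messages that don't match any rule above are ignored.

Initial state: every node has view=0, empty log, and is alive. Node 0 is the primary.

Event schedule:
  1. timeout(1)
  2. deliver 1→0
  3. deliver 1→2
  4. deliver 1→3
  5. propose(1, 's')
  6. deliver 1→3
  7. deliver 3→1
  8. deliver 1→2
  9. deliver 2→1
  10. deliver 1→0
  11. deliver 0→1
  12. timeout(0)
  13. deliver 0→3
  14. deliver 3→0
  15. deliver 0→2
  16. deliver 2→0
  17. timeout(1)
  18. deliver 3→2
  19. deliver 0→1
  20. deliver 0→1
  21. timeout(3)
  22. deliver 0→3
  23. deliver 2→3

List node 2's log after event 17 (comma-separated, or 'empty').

step 1 timeout(1): 1={prim,v=1,log=-}
step 2 deliver 1→0: 0={back,v=1,log=-}
step 3 deliver 1→2: 2={back,v=1,log=-}
step 4 deliver 1→3: 3={back,v=1,log=-}
step 5 propose(1,'s'): —
step 6 deliver 1→3: 3={back,v=1,log=s}
step 7 deliver 3→1: —
step 8 deliver 1→2: 2={back,v=1,log=s}
step 9 deliver 2→1: 1={prim,v=1,log=s}
step 10 deliver 1→0: 0={back,v=1,log=s}
step 11 deliver 0→1: —
step 12 timeout(0): 0={back,v=2,log=s}
step 13 deliver 0→3: 3={back,v=2,log=s}
step 14 deliver 3→0: —
step 15 deliver 0→2: 2={prim,v=2,log=s}
step 16 deliver 2→0: —
step 17 timeout(1): 1={back,v=2,log=s}

s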